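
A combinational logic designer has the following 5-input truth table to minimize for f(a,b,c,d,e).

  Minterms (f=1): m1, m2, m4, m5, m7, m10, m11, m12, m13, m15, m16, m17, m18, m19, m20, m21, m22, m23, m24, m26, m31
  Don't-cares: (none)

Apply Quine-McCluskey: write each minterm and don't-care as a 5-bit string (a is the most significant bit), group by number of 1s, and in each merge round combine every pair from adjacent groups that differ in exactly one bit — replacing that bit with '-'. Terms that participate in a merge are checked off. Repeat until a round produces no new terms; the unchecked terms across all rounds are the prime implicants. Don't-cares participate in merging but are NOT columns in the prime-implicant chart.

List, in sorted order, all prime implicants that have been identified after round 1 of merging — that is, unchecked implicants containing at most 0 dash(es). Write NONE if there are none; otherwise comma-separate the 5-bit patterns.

NONE

size-2^0 implicants → 00001(✓)  00010(✓)  00100(✓)  00101(✓)  00111(✓)  01010(✓)  01011(✓)  01100(✓)  01101(✓)  01111(✓)  10000(✓)  10001(✓)  10010(✓)  10011(✓)  10100(✓)  10101(✓)  10110(✓)  10111(✓)  11000(✓)  11010(✓)  11111(✓)
size-2^1 implicants → -0001(✓)  -0010(✓)  -0100(✓)  -0101(✓)  -0111(✓)  -1010(✓)  -1111(✓)  0-010(✓)  0-100(✓)  0-101(✓)  0-111(✓)  00-01(✓)  001-1(✓)  0010-(✓)  01-11  0101-  011-1(✓)  0110-(✓)  1-000(✓)  1-010(✓)  1-111(✓)  10-00(✓)  10-01(✓)  10-10(✓)  10-11(✓)  100-0(✓)  100-1(✓)  1000-(✓)  1001-(✓)  101-0(✓)  101-1(✓)  1010-(✓)  1011-(✓)  110-0(✓)
size-2^2 implicants → --010  --111  -0-01  -01-1  -010-  0-1-1  0-10-  1-0-0  10--0(✓)  10--1(✓)  10-0-(✓)  10-1-(✓)  100--(✓)  101--(✓)
size-2^3 implicants → 10---
Unchecked terms (primes): --010, --111, -0-01, -01-1, -010-, 0-1-1, 0-10-, 01-11, 0101-, 1-0-0, 10---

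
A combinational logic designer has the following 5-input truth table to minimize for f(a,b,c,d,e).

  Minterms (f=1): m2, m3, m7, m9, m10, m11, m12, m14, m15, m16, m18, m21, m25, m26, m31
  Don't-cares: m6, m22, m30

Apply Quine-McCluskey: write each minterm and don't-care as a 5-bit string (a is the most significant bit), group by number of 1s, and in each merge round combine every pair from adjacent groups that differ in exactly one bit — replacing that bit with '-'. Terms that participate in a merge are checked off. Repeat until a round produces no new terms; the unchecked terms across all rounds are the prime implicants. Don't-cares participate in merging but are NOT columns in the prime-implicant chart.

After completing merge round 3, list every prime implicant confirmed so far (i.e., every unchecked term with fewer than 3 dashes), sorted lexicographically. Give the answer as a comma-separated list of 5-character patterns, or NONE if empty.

Round 0: 00010✓ 00011✓ 00110✓ 00111✓ 01001✓ 01010✓ 01011✓ 01100✓ 01110✓ 01111✓ 10000✓ 10010✓ 10101 10110✓ 11001✓ 11010✓ 11110✓ 11111✓
Round 1: -0010✓ -0110✓ -1001 -1010✓ -1110✓ -1111✓ 0-010✓ 0-011✓ 0-110✓ 0-111✓ 00-10✓ 00-11✓ 0001-✓ 0011-✓ 01-10✓ 01-11✓ 010-1 0101-✓ 011-0 0111-✓ 1-010✓ 1-110✓ 10-10✓ 100-0 11-10✓ 1111-✓
Round 2: --010✓ --110✓ -0-10✓ -1-10✓ -111- 0--10✓ 0--11✓ 0-01-✓ 0-11-✓ 00-1-✓ 01-1-✓ 1--10✓
Round 3: ---10 0--1-
PIs = {---10, -1001, -111-, 0--1-, 010-1, 011-0, 100-0, 10101}

-1001, -111-, 010-1, 011-0, 100-0, 10101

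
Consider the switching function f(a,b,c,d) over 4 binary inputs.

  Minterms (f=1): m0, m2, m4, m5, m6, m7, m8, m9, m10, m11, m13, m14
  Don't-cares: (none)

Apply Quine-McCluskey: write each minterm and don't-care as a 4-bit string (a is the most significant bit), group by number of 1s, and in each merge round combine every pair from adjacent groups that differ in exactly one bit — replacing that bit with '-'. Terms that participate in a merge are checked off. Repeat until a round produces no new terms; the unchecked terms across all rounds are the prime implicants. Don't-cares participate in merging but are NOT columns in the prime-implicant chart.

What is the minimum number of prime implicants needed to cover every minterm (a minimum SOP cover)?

5

[col 0] 0000*, 0010*, 0100*, 0101*, 0110*, 0111*, 1000*, 1001*, 1010*, 1011*, 1101*, 1110*
[col 1] -000*, -010*, -101, -110*, 0-00*, 0-10*, 00-0*, 01-0*, 01-1*, 010-*, 011-*, 1-01, 1-10*, 10-0*, 10-1*, 100-*, 101-*
[col 2] --10, -0-0, 0--0, 01--, 10--
Prime implicants: --10, -0-0, -101, 0--0, 01--, 1-01, 10--
PI chart (minterm → PIs covering it):
  0 | -0-0,0--0
  2 | --10,-0-0,0--0
  4 | 0--0,01--
  5 | -101,01--
  6 | --10,0--0,01--
  7 | 01--  (sole → essential)
  8 | -0-0,10--
  9 | 1-01,10--
  10 | --10,-0-0,10--
  11 | 10--  (sole → essential)
  13 | -101,1-01
  14 | --10  (sole → essential)
Essential prime implicants: --10, 01--, 10--
Petrick residual → -0-0, -101
Minimum SOP uses 5 PIs: cd' + b'd' + bc'd + a'b + ab'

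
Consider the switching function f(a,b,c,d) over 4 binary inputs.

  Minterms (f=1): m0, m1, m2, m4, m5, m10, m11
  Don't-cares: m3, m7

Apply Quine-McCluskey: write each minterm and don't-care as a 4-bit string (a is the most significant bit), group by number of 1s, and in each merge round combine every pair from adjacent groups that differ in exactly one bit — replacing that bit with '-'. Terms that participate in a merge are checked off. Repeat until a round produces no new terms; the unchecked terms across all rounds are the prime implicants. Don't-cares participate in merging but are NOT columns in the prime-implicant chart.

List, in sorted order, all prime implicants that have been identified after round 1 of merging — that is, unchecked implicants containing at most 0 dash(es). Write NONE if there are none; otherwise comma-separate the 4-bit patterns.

NONE

[col 0] 0000*, 0001*, 0010*, 0011*, 0100*, 0101*, 0111*, 1010*, 1011*
[col 1] -010*, -011*, 0-00*, 0-01*, 0-11*, 00-0*, 00-1*, 000-*, 001-*, 01-1*, 010-*, 101-*
[col 2] -01-, 0--1, 0-0-, 00--
Prime implicants: -01-, 0--1, 0-0-, 00--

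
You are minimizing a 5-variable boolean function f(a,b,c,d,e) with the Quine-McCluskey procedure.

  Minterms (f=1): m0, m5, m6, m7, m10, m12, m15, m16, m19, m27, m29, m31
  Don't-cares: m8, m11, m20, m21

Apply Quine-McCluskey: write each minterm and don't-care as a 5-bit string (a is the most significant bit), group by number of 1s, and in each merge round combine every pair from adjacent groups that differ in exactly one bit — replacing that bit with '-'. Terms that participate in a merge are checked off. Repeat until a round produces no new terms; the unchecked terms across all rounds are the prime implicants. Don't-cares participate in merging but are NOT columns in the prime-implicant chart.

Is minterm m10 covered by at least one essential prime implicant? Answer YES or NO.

NO

Round 0: 00000✓ 00101✓ 00110✓ 00111✓ 01000✓ 01010✓ 01011✓ 01100✓ 01111✓ 10000✓ 10011✓ 10100✓ 10101✓ 11011✓ 11101✓ 11111✓
Round 1: -0000 -0101 -1011✓ -1111✓ 0-000 0-111 001-1 0011- 01-00 01-11✓ 010-0 0101- 1-011 1-101 10-00 1010- 11-11✓ 111-1
Round 2: -1-11
PIs = {-0000, -0101, -1-11, 0-000, 0-111, 001-1, 0011-, 01-00, 010-0, 0101-, 1-011, 1-101, 10-00, 1010-, 111-1}
Coverage chart:
  m0: -0000,0-000
  m5: -0101,001-1
  m6: 0011- ←essential
  m7: 0-111,001-1,0011-
  m10: 010-0,0101-
  m12: 01-00 ←essential
  m15: -1-11,0-111
  m16: -0000,10-00
  m19: 1-011 ←essential
  m27: -1-11,1-011
  m29: 1-101,111-1
  m31: -1-11,111-1
Essential: 0011-, 01-00, 1-011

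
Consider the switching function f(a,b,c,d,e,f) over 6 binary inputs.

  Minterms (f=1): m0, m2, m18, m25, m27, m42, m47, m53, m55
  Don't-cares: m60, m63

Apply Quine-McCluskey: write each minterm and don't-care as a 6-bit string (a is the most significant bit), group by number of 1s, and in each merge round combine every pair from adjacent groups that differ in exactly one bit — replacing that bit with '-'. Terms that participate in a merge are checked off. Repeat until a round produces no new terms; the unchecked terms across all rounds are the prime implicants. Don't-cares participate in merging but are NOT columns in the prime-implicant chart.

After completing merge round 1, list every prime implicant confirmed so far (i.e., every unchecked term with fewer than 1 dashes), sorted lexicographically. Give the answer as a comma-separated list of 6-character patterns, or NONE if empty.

Round 0: 000000✓ 000010✓ 010010✓ 011001✓ 011011✓ 101010 101111✓ 110101✓ 110111✓ 111100 111111✓
Round 1: 0-0010 0000-0 0110-1 1-1111 11-111 1101-1
PIs = {0-0010, 0000-0, 0110-1, 1-1111, 101010, 11-111, 1101-1, 111100}

101010, 111100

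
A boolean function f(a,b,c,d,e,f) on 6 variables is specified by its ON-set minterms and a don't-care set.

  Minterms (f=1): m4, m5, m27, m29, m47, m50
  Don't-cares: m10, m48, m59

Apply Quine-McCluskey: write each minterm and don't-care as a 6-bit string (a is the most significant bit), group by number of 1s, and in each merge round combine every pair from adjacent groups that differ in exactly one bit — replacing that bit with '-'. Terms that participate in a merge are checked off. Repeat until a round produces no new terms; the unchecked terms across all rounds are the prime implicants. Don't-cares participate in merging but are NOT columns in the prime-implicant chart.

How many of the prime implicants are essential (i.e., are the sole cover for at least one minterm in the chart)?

size-2^0 implicants → 000100(✓)  000101(✓)  001010  011011(✓)  011101  101111  110000(✓)  110010(✓)  111011(✓)
size-2^1 implicants → -11011  00010-  1100-0
Unchecked terms (primes): -11011, 00010-, 001010, 011101, 101111, 1100-0
Minterm coverage:
  m4 ⊆ 00010- [E]
  m5 ⊆ 00010- [E]
  m27 ⊆ -11011 [E]
  m29 ⊆ 011101 [E]
  m47 ⊆ 101111 [E]
  m50 ⊆ 1100-0 [E]
E = {-11011, 00010-, 011101, 101111, 1100-0}

5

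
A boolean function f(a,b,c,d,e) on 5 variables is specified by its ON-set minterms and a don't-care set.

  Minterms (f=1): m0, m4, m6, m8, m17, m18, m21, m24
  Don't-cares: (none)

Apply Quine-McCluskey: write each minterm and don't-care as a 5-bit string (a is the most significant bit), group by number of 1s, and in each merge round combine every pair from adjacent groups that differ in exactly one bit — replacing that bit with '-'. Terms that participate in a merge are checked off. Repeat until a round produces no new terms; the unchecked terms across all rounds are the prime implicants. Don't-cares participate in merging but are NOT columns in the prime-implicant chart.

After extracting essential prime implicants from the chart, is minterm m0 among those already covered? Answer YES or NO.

NO

[col 0] 00000*, 00100*, 00110*, 01000*, 10001*, 10010, 10101*, 11000*
[col 1] -1000, 0-000, 00-00, 001-0, 10-01
Prime implicants: -1000, 0-000, 00-00, 001-0, 10-01, 10010
PI chart (minterm → PIs covering it):
  0 | 0-000,00-00
  4 | 00-00,001-0
  6 | 001-0  (sole → essential)
  8 | -1000,0-000
  17 | 10-01  (sole → essential)
  18 | 10010  (sole → essential)
  21 | 10-01  (sole → essential)
  24 | -1000  (sole → essential)
Essential prime implicants: -1000, 001-0, 10-01, 10010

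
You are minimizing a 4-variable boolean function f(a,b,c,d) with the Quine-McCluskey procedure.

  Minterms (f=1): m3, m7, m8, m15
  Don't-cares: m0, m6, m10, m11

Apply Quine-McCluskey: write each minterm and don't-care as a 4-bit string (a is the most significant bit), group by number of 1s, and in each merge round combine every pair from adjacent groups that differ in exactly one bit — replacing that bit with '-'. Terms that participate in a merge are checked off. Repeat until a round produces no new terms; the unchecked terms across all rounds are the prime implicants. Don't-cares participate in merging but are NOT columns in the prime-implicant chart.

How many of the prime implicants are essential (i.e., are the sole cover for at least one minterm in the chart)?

1

Round 0: 0000✓ 0011✓ 0110✓ 0111✓ 1000✓ 1010✓ 1011✓ 1111✓
Round 1: -000 -011✓ -111✓ 0-11✓ 011- 1-11✓ 10-0 101-
Round 2: --11
PIs = {--11, -000, 011-, 10-0, 101-}
Coverage chart:
  m3: --11 ←essential
  m7: --11,011-
  m8: -000,10-0
  m15: --11 ←essential
Essential: --11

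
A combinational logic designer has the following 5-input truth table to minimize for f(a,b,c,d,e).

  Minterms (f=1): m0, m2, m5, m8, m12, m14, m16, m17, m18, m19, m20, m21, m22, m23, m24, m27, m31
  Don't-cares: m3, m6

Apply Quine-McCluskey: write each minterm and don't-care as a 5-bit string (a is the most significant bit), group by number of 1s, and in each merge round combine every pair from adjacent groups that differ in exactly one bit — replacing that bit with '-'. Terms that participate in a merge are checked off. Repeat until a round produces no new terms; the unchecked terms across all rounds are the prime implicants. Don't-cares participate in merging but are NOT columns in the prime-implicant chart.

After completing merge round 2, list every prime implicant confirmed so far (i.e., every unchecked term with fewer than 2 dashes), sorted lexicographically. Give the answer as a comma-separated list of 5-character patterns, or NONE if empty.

size-2^0 implicants → 00000(✓)  00010(✓)  00011(✓)  00101(✓)  00110(✓)  01000(✓)  01100(✓)  01110(✓)  10000(✓)  10001(✓)  10010(✓)  10011(✓)  10100(✓)  10101(✓)  10110(✓)  10111(✓)  11000(✓)  11011(✓)  11111(✓)
size-2^1 implicants → -0000(✓)  -0010(✓)  -0011(✓)  -0101  -0110(✓)  -1000(✓)  0-000(✓)  0-110  00-10(✓)  000-0(✓)  0001-(✓)  01-00  011-0  1-000(✓)  1-011(✓)  1-111(✓)  10-00(✓)  10-01(✓)  10-10(✓)  10-11(✓)  100-0(✓)  100-1(✓)  1000-(✓)  1001-(✓)  101-0(✓)  101-1(✓)  1010-(✓)  1011-(✓)  11-11(✓)
size-2^2 implicants → --000  -0-10  -00-0  -001-  1--11  10--0(✓)  10--1(✓)  10-0-(✓)  10-1-(✓)  100--(✓)  101--(✓)
size-2^3 implicants → 10---
Unchecked terms (primes): --000, -0-10, -00-0, -001-, -0101, 0-110, 01-00, 011-0, 1--11, 10---

-0101, 0-110, 01-00, 011-0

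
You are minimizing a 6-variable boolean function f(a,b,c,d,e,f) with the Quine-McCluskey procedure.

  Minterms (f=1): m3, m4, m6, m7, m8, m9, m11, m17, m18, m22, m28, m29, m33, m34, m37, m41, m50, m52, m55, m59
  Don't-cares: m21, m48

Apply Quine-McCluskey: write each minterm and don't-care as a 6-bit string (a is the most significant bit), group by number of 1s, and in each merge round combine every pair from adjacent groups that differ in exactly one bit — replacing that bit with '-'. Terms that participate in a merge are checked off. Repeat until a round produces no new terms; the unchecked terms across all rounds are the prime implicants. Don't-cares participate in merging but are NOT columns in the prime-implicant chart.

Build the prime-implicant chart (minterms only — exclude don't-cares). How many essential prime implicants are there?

Round 0: 000011✓ 000100✓ 000110✓ 000111✓ 001000✓ 001001✓ 001011✓ 010001✓ 010010✓ 010101✓ 010110✓ 011100✓ 011101✓ 100001✓ 100010✓ 100101✓ 101001✓ 110000✓ 110010✓ 110100✓ 110111 111011
Round 1: -01001 -10010 0-0110 00-011 000-11 0001-0 00011- 0010-1 00100- 01-101 010-01 010-10 01110- 1-0010 10-001 100-01 110-00 1100-0
PIs = {-01001, -10010, 0-0110, 00-011, 000-11, 0001-0, 00011-, 0010-1, 00100-, 01-101, 010-01, 010-10, 01110-, 1-0010, 10-001, 100-01, 110-00, 1100-0, 110111, 111011}
Coverage chart:
  m3: 00-011,000-11
  m4: 0001-0 ←essential
  m6: 0-0110,0001-0,00011-
  m7: 000-11,00011-
  m8: 00100- ←essential
  m9: -01001,0010-1,00100-
  m11: 00-011,0010-1
  m17: 010-01 ←essential
  m18: -10010,010-10
  m22: 0-0110,010-10
  m28: 01110- ←essential
  m29: 01-101,01110-
  m33: 10-001,100-01
  m34: 1-0010 ←essential
  m37: 100-01 ←essential
  m41: -01001,10-001
  m50: -10010,1-0010,1100-0
  m52: 110-00 ←essential
  m55: 110111 ←essential
  m59: 111011 ←essential
Essential: 0001-0, 00100-, 010-01, 01110-, 1-0010, 100-01, 110-00, 110111, 111011

9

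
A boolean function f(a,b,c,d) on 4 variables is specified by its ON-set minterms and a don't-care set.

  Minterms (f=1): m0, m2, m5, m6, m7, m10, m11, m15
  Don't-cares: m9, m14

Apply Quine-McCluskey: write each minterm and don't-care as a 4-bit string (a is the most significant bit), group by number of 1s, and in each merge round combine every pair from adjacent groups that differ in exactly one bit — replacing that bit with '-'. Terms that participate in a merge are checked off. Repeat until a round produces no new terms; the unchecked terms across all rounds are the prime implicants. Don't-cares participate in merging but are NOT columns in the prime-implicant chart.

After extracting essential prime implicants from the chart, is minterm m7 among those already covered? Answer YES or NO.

Round 0: 0000✓ 0010✓ 0101✓ 0110✓ 0111✓ 1001✓ 1010✓ 1011✓ 1110✓ 1111✓
Round 1: -010✓ -110✓ -111✓ 0-10✓ 00-0 01-1 011-✓ 1-10✓ 1-11✓ 10-1 101-✓ 111-✓
Round 2: --10 -11- 1-1-
PIs = {--10, -11-, 00-0, 01-1, 1-1-, 10-1}
Coverage chart:
  m0: 00-0 ←essential
  m2: --10,00-0
  m5: 01-1 ←essential
  m6: --10,-11-
  m7: -11-,01-1
  m10: --10,1-1-
  m11: 1-1-,10-1
  m15: -11-,1-1-
Essential: 00-0, 01-1

YES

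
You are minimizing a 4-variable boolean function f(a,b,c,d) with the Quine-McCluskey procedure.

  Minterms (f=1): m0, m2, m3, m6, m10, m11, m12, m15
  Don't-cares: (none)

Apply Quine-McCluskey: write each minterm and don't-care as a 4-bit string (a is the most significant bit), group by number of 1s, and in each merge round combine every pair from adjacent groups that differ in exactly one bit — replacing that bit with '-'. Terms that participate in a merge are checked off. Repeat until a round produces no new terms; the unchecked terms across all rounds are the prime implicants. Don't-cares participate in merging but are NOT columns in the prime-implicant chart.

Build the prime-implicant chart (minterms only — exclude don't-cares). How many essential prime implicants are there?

5

Round 0: 0000✓ 0010✓ 0011✓ 0110✓ 1010✓ 1011✓ 1100 1111✓
Round 1: -010✓ -011✓ 0-10 00-0 001-✓ 1-11 101-✓
Round 2: -01-
PIs = {-01-, 0-10, 00-0, 1-11, 1100}
Coverage chart:
  m0: 00-0 ←essential
  m2: -01-,0-10,00-0
  m3: -01- ←essential
  m6: 0-10 ←essential
  m10: -01- ←essential
  m11: -01-,1-11
  m12: 1100 ←essential
  m15: 1-11 ←essential
Essential: -01-, 0-10, 00-0, 1-11, 1100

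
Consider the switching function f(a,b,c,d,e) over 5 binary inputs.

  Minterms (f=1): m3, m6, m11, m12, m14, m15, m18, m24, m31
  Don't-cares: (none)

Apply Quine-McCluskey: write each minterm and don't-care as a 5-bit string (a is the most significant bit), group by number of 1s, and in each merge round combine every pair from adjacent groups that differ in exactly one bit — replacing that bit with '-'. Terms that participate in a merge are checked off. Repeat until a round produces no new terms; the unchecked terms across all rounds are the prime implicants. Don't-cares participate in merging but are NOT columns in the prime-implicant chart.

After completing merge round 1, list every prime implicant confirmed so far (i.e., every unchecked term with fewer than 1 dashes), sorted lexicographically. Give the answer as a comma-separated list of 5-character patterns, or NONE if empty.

size-2^0 implicants → 00011(✓)  00110(✓)  01011(✓)  01100(✓)  01110(✓)  01111(✓)  10010  11000  11111(✓)
size-2^1 implicants → -1111  0-011  0-110  01-11  011-0  0111-
Unchecked terms (primes): -1111, 0-011, 0-110, 01-11, 011-0, 0111-, 10010, 11000

10010, 11000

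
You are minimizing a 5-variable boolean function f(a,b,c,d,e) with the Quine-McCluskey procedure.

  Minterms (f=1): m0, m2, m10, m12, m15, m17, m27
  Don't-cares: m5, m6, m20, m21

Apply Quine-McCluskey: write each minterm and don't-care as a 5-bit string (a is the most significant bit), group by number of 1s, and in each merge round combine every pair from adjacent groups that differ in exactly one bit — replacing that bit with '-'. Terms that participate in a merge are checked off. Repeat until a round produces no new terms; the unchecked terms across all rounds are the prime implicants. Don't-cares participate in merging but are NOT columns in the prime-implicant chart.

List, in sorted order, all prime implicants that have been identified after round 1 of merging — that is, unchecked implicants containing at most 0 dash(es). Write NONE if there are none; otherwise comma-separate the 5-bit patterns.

01100, 01111, 11011

size-2^0 implicants → 00000(✓)  00010(✓)  00101(✓)  00110(✓)  01010(✓)  01100  01111  10001(✓)  10100(✓)  10101(✓)  11011
size-2^1 implicants → -0101  0-010  00-10  000-0  10-01  1010-
Unchecked terms (primes): -0101, 0-010, 00-10, 000-0, 01100, 01111, 10-01, 1010-, 11011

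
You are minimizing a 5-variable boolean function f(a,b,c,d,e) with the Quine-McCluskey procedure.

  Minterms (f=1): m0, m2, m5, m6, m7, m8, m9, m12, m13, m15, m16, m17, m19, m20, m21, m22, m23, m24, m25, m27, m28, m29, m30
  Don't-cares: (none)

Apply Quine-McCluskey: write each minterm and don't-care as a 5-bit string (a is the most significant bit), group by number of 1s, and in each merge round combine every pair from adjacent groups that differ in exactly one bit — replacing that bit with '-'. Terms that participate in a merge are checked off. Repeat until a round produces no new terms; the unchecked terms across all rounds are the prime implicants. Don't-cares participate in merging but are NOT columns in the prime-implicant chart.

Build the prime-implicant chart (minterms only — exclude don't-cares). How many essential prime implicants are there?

4

Round 0: 00000✓ 00010✓ 00101✓ 00110✓ 00111✓ 01000✓ 01001✓ 01100✓ 01101✓ 01111✓ 10000✓ 10001✓ 10011✓ 10100✓ 10101✓ 10110✓ 10111✓ 11000✓ 11001✓ 11011✓ 11100✓ 11101✓ 11110✓
Round 1: -0000✓ -0101✓ -0110✓ -0111✓ -1000✓ -1001✓ -1100✓ -1101✓ 0-000✓ 0-101✓ 0-111✓ 00-10 000-0 001-1✓ 0011-✓ 01-00✓ 01-01✓ 0100-✓ 011-1✓ 0110-✓ 1-000✓ 1-001✓ 1-011✓ 1-100✓ 1-101✓ 1-110✓ 10-00✓ 10-01✓ 10-11✓ 100-1✓ 1000-✓ 101-0✓ 101-1✓ 1010-✓ 1011-✓ 11-00✓ 11-01✓ 110-1✓ 1100-✓ 111-0✓ 1110-✓
Round 2: --000 --101 -01-1 -011- -1-00✓ -1-01✓ -100-✓ -110-✓ 0-1-1 01-0-✓ 1--00✓ 1--01✓ 1-0-1 1-00-✓ 1-1-0 1-10-✓ 10--1 10-0-✓ 101-- 11-0-✓
Round 3: -1-0- 1--0-
PIs = {--000, --101, -01-1, -011-, -1-0-, 0-1-1, 00-10, 000-0, 1--0-, 1-0-1, 1-1-0, 10--1, 101--}
Coverage chart:
  m0: --000,000-0
  m2: 00-10,000-0
  m5: --101,-01-1,0-1-1
  m6: -011-,00-10
  m7: -01-1,-011-,0-1-1
  m8: --000,-1-0-
  m9: -1-0- ←essential
  m12: -1-0- ←essential
  m13: --101,-1-0-,0-1-1
  m15: 0-1-1 ←essential
  m16: --000,1--0-
  m17: 1--0-,1-0-1,10--1
  m19: 1-0-1,10--1
  m20: 1--0-,1-1-0,101--
  m21: --101,-01-1,1--0-,10--1,101--
  m22: -011-,1-1-0,101--
  m23: -01-1,-011-,10--1,101--
  m24: --000,-1-0-,1--0-
  m25: -1-0-,1--0-,1-0-1
  m27: 1-0-1 ←essential
  m28: -1-0-,1--0-,1-1-0
  m29: --101,-1-0-,1--0-
  m30: 1-1-0 ←essential
Essential: -1-0-, 0-1-1, 1-0-1, 1-1-0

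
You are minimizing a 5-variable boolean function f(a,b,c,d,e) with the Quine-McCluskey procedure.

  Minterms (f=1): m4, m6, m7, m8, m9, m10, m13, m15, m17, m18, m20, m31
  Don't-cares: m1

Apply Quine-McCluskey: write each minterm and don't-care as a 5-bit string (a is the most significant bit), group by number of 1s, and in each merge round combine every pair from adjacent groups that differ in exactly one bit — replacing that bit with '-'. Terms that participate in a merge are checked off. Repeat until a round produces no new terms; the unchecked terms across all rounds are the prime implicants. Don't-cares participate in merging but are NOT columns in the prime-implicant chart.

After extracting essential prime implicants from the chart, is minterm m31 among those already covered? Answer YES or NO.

YES

size-2^0 implicants → 00001(✓)  00100(✓)  00110(✓)  00111(✓)  01000(✓)  01001(✓)  01010(✓)  01101(✓)  01111(✓)  10001(✓)  10010  10100(✓)  11111(✓)
size-2^1 implicants → -0001  -0100  -1111  0-001  0-111  001-0  0011-  01-01  010-0  0100-  011-1
Unchecked terms (primes): -0001, -0100, -1111, 0-001, 0-111, 001-0, 0011-, 01-01, 010-0, 0100-, 011-1, 10010
Minterm coverage:
  m4 ⊆ -0100,001-0
  m6 ⊆ 001-0,0011-
  m7 ⊆ 0-111,0011-
  m8 ⊆ 010-0,0100-
  m9 ⊆ 0-001,01-01,0100-
  m10 ⊆ 010-0 [E]
  m13 ⊆ 01-01,011-1
  m15 ⊆ -1111,0-111,011-1
  m17 ⊆ -0001 [E]
  m18 ⊆ 10010 [E]
  m20 ⊆ -0100 [E]
  m31 ⊆ -1111 [E]
E = {-0001, -0100, -1111, 010-0, 10010}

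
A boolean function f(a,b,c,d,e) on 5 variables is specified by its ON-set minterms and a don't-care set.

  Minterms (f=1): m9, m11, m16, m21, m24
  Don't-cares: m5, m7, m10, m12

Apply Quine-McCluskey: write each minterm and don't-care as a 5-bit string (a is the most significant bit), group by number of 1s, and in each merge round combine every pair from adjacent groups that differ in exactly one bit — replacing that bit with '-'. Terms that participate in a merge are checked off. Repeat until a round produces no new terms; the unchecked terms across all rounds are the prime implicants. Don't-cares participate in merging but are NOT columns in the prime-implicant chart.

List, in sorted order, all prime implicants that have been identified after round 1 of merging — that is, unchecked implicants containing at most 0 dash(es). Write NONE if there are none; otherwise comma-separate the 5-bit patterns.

01100

[col 0] 00101*, 00111*, 01001*, 01010*, 01011*, 01100, 10000*, 10101*, 11000*
[col 1] -0101, 001-1, 010-1, 0101-, 1-000
Prime implicants: -0101, 001-1, 010-1, 0101-, 01100, 1-000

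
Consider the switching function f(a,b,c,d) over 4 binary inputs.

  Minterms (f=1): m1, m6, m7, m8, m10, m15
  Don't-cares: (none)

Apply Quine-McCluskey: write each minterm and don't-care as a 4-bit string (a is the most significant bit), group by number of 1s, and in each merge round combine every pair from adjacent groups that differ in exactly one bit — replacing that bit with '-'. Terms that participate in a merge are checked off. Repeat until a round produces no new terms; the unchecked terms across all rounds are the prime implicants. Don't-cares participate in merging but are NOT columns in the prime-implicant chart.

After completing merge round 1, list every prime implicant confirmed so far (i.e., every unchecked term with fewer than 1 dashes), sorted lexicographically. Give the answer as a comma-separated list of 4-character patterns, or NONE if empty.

0001

Round 0: 0001 0110✓ 0111✓ 1000✓ 1010✓ 1111✓
Round 1: -111 011- 10-0
PIs = {-111, 0001, 011-, 10-0}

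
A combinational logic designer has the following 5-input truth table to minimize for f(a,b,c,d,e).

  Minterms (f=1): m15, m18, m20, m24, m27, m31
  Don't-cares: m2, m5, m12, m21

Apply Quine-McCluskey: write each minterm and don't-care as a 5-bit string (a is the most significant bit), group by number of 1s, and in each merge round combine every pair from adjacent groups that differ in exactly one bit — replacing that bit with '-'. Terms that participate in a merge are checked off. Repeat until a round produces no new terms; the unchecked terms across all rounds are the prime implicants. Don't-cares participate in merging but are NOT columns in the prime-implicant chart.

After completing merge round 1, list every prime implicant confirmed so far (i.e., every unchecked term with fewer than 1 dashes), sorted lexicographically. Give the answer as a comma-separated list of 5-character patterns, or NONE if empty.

01100, 11000

[col 0] 00010*, 00101*, 01100, 01111*, 10010*, 10100*, 10101*, 11000, 11011*, 11111*
[col 1] -0010, -0101, -1111, 1010-, 11-11
Prime implicants: -0010, -0101, -1111, 01100, 1010-, 11-11, 11000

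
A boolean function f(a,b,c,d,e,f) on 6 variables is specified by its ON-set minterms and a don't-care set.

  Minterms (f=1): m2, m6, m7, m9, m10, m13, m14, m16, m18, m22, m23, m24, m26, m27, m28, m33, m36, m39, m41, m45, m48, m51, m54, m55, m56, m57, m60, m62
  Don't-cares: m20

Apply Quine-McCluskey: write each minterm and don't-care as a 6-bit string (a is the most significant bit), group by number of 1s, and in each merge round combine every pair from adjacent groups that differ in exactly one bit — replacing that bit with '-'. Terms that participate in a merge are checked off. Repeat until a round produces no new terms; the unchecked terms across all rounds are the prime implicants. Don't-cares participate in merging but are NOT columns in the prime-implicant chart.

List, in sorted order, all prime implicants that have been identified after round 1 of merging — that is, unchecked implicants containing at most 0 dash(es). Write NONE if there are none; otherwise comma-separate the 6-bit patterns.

100100

Round 0: 000010✓ 000110✓ 000111✓ 001001✓ 001010✓ 001101✓ 001110✓ 010000✓ 010010✓ 010100✓ 010110✓ 010111✓ 011000✓ 011010✓ 011011✓ 011100✓ 100001✓ 100100 100111✓ 101001✓ 101101✓ 110000✓ 110011✓ 110110✓ 110111✓ 111000✓ 111001✓ 111100✓ 111110✓
Round 1: -00111✓ -01001✓ -01101✓ -10000✓ -10110✓ -10111✓ -11000✓ -11100✓ 0-0010✓ 0-0110✓ 0-0111✓ 0-1010✓ 00-010✓ 00-110✓ 000-10✓ 00011-✓ 001-01✓ 001-10✓ 01-000✓ 01-010✓ 01-100✓ 010-00✓ 010-10✓ 0100-0✓ 0101-0✓ 01011-✓ 011-00✓ 0110-0✓ 01101- 1-0111✓ 1-1001 10-001 101-01✓ 11-000✓ 11-110 110-11 11011-✓ 111-00✓ 11100- 1111-0
Round 2: --0111 -01-01 -1-000 -1011- -11-00 0--010 0-0-10 0-011- 00--10 01--00 01-0-0 010--0
PIs = {--0111, -01-01, -1-000, -1011-, -11-00, 0--010, 0-0-10, 0-011-, 00--10, 01--00, 01-0-0, 010--0, 01101-, 1-1001, 10-001, 100100, 11-110, 110-11, 11100-, 1111-0}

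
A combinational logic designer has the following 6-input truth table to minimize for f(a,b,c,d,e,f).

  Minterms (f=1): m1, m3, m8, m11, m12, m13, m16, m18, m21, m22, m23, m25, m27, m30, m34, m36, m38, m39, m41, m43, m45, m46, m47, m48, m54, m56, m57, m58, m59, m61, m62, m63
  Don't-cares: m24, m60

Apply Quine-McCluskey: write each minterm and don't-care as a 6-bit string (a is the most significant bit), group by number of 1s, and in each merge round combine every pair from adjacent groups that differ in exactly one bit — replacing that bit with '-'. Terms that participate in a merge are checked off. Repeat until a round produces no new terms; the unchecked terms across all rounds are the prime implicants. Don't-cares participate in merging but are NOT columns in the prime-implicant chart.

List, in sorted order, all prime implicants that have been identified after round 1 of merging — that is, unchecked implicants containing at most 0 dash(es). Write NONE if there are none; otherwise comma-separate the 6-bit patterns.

NONE

Round 0: 000001✓ 000011✓ 001000✓ 001011✓ 001100✓ 001101✓ 010000✓ 010010✓ 010101✓ 010110✓ 010111✓ 011000✓ 011001✓ 011011✓ 011110✓ 100010✓ 100100✓ 100110✓ 100111✓ 101001✓ 101011✓ 101101✓ 101110✓ 101111✓ 110000✓ 110110✓ 111000✓ 111001✓ 111010✓ 111011✓ 111100✓ 111101✓ 111110✓ 111111✓
Round 1: -01011✓ -01101 -10000✓ -10110✓ -11000✓ -11001✓ -11011✓ -11110✓ 0-1000 0-1011✓ 00-011 0000-1 001-00 00110- 01-000✓ 01-110✓ 010-10 0100-0 0101-1 01011- 0110-1✓ 01100-✓ 1-0110✓ 1-1001✓ 1-1011✓ 1-1101✓ 1-1110✓ 1-1111✓ 10-110✓ 10-111✓ 100-10 1001-0 10011-✓ 101-01✓ 101-11✓ 1010-1✓ 1011-1✓ 10111-✓ 11-000✓ 11-110✓ 111-00✓ 111-01✓ 111-10✓ 111-11✓ 1110-0✓ 1110-1✓ 11100-✓ 11101-✓ 1111-0✓ 1111-1✓ 11110-✓ 11111-✓
Round 2: --1011 -1-000 -1-110 -110-1 -1100- 1--110 1-1-01✓ 1-1-11✓ 1-10-1✓ 1-11-1✓ 1-111- 10-11- 101--1✓ 111--0✓ 111--1✓ 111-0-✓ 111-1-✓ 1110--✓ 1111--✓
Round 3: 1-1--1 111---
PIs = {--1011, -01101, -1-000, -1-110, -110-1, -1100-, 0-1000, 00-011, 0000-1, 001-00, 00110-, 010-10, 0100-0, 0101-1, 01011-, 1--110, 1-1--1, 1-111-, 10-11-, 100-10, 1001-0, 111---}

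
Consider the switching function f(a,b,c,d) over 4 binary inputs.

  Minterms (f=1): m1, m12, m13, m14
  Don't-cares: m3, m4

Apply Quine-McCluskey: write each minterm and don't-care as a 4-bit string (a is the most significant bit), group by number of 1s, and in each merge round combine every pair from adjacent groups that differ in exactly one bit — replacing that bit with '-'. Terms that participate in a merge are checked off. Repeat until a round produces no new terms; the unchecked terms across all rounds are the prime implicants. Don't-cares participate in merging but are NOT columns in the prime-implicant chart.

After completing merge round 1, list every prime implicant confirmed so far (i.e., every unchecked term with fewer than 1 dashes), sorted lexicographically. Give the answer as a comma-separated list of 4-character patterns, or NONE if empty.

NONE

Round 0: 0001✓ 0011✓ 0100✓ 1100✓ 1101✓ 1110✓
Round 1: -100 00-1 11-0 110-
PIs = {-100, 00-1, 11-0, 110-}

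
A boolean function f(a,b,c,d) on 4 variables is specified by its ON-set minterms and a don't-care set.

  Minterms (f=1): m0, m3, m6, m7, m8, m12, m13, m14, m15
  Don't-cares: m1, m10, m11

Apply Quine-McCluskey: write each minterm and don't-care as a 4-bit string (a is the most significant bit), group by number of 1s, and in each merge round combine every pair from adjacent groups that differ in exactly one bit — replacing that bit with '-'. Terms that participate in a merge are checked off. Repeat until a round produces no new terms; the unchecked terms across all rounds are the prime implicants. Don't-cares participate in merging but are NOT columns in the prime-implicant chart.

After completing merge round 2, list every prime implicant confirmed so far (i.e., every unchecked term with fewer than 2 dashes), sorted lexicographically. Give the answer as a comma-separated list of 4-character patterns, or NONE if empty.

-000, 00-1, 000-

[col 0] 0000*, 0001*, 0011*, 0110*, 0111*, 1000*, 1010*, 1011*, 1100*, 1101*, 1110*, 1111*
[col 1] -000, -011*, -110*, -111*, 0-11*, 00-1, 000-, 011-*, 1-00*, 1-10*, 1-11*, 10-0*, 101-*, 11-0*, 11-1*, 110-*, 111-*
[col 2] --11, -11-, 1--0, 1-1-, 11--
Prime implicants: --11, -000, -11-, 00-1, 000-, 1--0, 1-1-, 11--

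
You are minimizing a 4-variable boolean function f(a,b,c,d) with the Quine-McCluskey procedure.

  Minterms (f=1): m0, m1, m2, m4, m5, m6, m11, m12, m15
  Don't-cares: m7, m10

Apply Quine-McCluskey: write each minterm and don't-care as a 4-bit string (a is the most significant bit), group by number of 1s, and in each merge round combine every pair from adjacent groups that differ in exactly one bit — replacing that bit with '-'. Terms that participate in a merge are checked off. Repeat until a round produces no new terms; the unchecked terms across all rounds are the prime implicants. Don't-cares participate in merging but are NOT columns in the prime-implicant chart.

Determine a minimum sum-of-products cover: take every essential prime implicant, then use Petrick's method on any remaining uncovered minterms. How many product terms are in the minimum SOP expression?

4

size-2^0 implicants → 0000(✓)  0001(✓)  0010(✓)  0100(✓)  0101(✓)  0110(✓)  0111(✓)  1010(✓)  1011(✓)  1100(✓)  1111(✓)
size-2^1 implicants → -010  -100  -111  0-00(✓)  0-01(✓)  0-10(✓)  00-0(✓)  000-(✓)  01-0(✓)  01-1(✓)  010-(✓)  011-(✓)  1-11  101-
size-2^2 implicants → 0--0  0-0-  01--
Unchecked terms (primes): -010, -100, -111, 0--0, 0-0-, 01--, 1-11, 101-
Minterm coverage:
  m0 ⊆ 0--0,0-0-
  m1 ⊆ 0-0- [E]
  m2 ⊆ -010,0--0
  m4 ⊆ -100,0--0,0-0-,01--
  m5 ⊆ 0-0-,01--
  m6 ⊆ 0--0,01--
  m11 ⊆ 1-11,101-
  m12 ⊆ -100 [E]
  m15 ⊆ -111,1-11
E = {-100, 0-0-}
Petrick residual → 0--0, 1-11
Cover = bc'd' + a'd' + a'c' + acd  |cover|=4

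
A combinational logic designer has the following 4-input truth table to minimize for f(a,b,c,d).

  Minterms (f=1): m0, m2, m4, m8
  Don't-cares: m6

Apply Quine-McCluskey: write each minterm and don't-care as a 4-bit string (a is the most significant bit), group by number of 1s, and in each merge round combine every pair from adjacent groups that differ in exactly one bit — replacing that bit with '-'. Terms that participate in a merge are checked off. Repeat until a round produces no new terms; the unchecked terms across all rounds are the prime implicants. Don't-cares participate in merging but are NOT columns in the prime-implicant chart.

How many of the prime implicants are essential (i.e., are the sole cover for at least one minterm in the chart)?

2

Round 0: 0000✓ 0010✓ 0100✓ 0110✓ 1000✓
Round 1: -000 0-00✓ 0-10✓ 00-0✓ 01-0✓
Round 2: 0--0
PIs = {-000, 0--0}
Coverage chart:
  m0: -000,0--0
  m2: 0--0 ←essential
  m4: 0--0 ←essential
  m8: -000 ←essential
Essential: -000, 0--0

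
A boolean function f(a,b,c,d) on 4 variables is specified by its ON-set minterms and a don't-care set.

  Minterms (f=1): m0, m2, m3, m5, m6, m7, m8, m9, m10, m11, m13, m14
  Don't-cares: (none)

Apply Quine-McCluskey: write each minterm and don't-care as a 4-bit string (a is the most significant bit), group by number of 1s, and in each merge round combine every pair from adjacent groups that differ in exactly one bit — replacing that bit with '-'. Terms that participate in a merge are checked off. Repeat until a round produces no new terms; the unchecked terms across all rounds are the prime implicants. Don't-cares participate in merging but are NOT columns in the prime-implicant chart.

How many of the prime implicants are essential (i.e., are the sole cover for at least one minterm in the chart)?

Round 0: 0000✓ 0010✓ 0011✓ 0101✓ 0110✓ 0111✓ 1000✓ 1001✓ 1010✓ 1011✓ 1101✓ 1110✓
Round 1: -000✓ -010✓ -011✓ -101 -110✓ 0-10✓ 0-11✓ 00-0✓ 001-✓ 01-1 011-✓ 1-01 1-10✓ 10-0✓ 10-1✓ 100-✓ 101-✓
Round 2: --10 -0-0 -01- 0-1- 10--
PIs = {--10, -0-0, -01-, -101, 0-1-, 01-1, 1-01, 10--}
Coverage chart:
  m0: -0-0 ←essential
  m2: --10,-0-0,-01-,0-1-
  m3: -01-,0-1-
  m5: -101,01-1
  m6: --10,0-1-
  m7: 0-1-,01-1
  m8: -0-0,10--
  m9: 1-01,10--
  m10: --10,-0-0,-01-,10--
  m11: -01-,10--
  m13: -101,1-01
  m14: --10 ←essential
Essential: --10, -0-0

2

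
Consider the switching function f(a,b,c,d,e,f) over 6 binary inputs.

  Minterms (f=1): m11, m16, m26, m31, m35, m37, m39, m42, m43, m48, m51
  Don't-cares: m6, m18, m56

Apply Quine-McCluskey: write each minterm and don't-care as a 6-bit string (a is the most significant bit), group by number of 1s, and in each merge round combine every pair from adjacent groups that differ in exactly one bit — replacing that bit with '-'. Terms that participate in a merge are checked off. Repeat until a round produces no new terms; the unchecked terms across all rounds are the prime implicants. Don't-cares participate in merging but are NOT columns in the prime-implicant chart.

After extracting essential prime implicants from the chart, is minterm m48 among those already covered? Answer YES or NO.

size-2^0 implicants → 000110  001011(✓)  010000(✓)  010010(✓)  011010(✓)  011111  100011(✓)  100101(✓)  100111(✓)  101010(✓)  101011(✓)  110000(✓)  110011(✓)  111000(✓)
size-2^1 implicants → -01011  -10000  01-010  0100-0  1-0011  10-011  100-11  1001-1  10101-  11-000
Unchecked terms (primes): -01011, -10000, 000110, 01-010, 0100-0, 011111, 1-0011, 10-011, 100-11, 1001-1, 10101-, 11-000
Minterm coverage:
  m11 ⊆ -01011 [E]
  m16 ⊆ -10000,0100-0
  m26 ⊆ 01-010 [E]
  m31 ⊆ 011111 [E]
  m35 ⊆ 1-0011,10-011,100-11
  m37 ⊆ 1001-1 [E]
  m39 ⊆ 100-11,1001-1
  m42 ⊆ 10101- [E]
  m43 ⊆ -01011,10-011,10101-
  m48 ⊆ -10000,11-000
  m51 ⊆ 1-0011 [E]
E = {-01011, 01-010, 011111, 1-0011, 1001-1, 10101-}

NO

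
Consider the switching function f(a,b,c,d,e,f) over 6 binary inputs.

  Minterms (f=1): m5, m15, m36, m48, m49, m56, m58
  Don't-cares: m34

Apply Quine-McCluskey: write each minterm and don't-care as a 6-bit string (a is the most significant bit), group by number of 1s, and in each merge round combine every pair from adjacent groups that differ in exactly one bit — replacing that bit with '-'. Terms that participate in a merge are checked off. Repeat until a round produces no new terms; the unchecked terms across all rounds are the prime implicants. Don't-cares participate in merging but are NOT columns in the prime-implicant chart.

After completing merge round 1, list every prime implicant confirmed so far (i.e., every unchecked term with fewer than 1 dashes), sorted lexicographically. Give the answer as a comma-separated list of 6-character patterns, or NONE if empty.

[col 0] 000101, 001111, 100010, 100100, 110000*, 110001*, 111000*, 111010*
[col 1] 11-000, 11000-, 1110-0
Prime implicants: 000101, 001111, 100010, 100100, 11-000, 11000-, 1110-0

000101, 001111, 100010, 100100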